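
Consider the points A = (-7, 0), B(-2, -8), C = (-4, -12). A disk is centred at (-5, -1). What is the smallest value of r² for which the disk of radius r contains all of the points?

122

The required radius is the distance from (-5, -1) to the farthest point.
Squared distances: 5, 58, 122.
Maximum is 122, attained at C.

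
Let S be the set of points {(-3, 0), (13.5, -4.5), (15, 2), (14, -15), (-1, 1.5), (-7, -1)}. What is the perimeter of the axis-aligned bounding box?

78

Width = max x − min x = 15 − (-7) = 22.
Height = max y − min y = 2 − (-15) = 17.
Perimeter = 2(22 + 17) = 78.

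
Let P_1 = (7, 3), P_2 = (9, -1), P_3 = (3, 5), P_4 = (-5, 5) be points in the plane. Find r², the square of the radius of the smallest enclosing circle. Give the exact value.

By Welzl's lemma the MEC is supported by two points (diametrically opposite) or three points (on a circumcircle).
The farthest pair is P_2–P_4 with squared distance 232. The circle on this segment as diameter has centre (2, 2) and r² = 232/4 = 58.
Check P_1: distance² to centre = 26 ≤ 58, so it lies inside.
All remaining points lie in this disk, and no smaller disk contains both endpoints, so this is the minimum enclosing circle.

58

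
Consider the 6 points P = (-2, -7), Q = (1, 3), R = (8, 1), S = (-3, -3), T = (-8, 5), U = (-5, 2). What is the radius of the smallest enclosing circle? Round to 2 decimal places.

The minimum enclosing circle of a finite set is fixed by two of the points (as a diameter) or three (as a circumcircle).
The minimum enclosing circle is determined by three boundary points: P, R, T.
Their circumcentre is (-3/7, 9/7) with r² = 3485/49.
The farthest remaining point S is at distance² 1224/49 ≤ 3485/49.
r = √(3485/49) ≈ 8.43.

8.43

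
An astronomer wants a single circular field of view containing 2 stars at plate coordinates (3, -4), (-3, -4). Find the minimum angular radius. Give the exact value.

3

The smallest circle enclosing two points has them as diameter endpoints.
Centre = midpoint = (0, -4); r² = |(3, -4)−(-3, -4)|²/4 = 36/4 = 9.
r = √9 = 3.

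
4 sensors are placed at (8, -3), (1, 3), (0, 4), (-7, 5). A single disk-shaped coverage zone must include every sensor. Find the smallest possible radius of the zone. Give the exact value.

The farthest pair is (8, -3)–(-7, 5) with squared distance 289. The circle on this segment as diameter has centre (0.5, 1) and r² = 289/4 = 72.25.
Check (1, 3): distance² to centre = 4.25 ≤ 72.25, so it lies inside.
All remaining points lie in this disk, and no smaller disk contains both endpoints, so this is the minimum enclosing circle.
r = √(72.25) = 8.5.

8.5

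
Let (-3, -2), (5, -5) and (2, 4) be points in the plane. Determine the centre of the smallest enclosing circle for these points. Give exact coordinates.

(27/14, -43/42)

Call the three points A, B, C in the order given.
Side lengths²: AB² = 73, AC² = 61, BC² = 90.
Since BC² = 90 < 73 + 61 = 134, the triangle is acute, so the smallest enclosing circle is the circumcircle.
Circumcentre = (27/14, -43/42), r² = 22265/882.
Centre = (27/14, -43/42).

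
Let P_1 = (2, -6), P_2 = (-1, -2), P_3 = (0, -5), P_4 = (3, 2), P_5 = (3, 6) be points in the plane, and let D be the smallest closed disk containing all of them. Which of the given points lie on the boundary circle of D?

P_1, P_5

The minimum enclosing circle of a finite set is fixed by two of the points (as a diameter) or three (as a circumcircle).
The farthest pair is P_1–P_5 with squared distance 145. The circle on this segment as diameter has centre (2.5, 0) and r² = 145/4 = 36.25.
Check P_2: distance² to centre = 16.25 ≤ 36.25, so it lies inside.
All remaining points lie in this disk, and no smaller disk contains both endpoints, so this is the minimum enclosing circle.
The points at distance exactly r from the centre are P_1, P_5 — 2 points.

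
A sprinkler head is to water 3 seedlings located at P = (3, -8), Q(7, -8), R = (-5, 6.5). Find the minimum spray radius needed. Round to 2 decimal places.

Side lengths²: PQ² = 16, PR² = 274.25, QR² = 354.25.
Since QR² = 354.25 ≥ 274.25 + 16 = 290.25, the angle opposite QR is not acute, so the smallest enclosing circle has QR as diameter.
Centre = midpoint of QR = (1, -0.75), r² = 354.25/4 = 88.5625.
r = √(88.5625) ≈ 9.41.

9.41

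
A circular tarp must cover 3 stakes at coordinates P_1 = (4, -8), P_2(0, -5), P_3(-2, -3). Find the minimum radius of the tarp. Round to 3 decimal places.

Side lengths²: P_1P_2² = 25, P_1P_3² = 61, P_2P_3² = 8.
Since P_1P_3² = 61 ≥ 25 + 8 = 33, the angle opposite P_1P_3 is not acute, so the smallest enclosing circle has P_1P_3 as diameter.
Centre = midpoint of P_1P_3 = (1, -5.5), r² = 61/4 = 15.25.
r = √(15.25) ≈ 3.905.

3.905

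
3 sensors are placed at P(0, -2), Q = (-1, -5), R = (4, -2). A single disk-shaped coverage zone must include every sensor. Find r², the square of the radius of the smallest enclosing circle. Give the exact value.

Side lengths²: PQ² = 10, PR² = 16, QR² = 34.
Since QR² = 34 ≥ 16 + 10 = 26, the angle opposite QR is not acute, so the smallest enclosing circle has QR as diameter.
Centre = midpoint of QR = (1.5, -3.5), r² = 34/4 = 8.5.

8.5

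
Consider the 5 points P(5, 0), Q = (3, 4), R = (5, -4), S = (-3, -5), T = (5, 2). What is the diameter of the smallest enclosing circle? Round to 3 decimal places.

10.896

The minimum enclosing circle of a finite set is fixed by two of the points (as a diameter) or three (as a circumcircle).
The minimum enclosing circle is determined by three boundary points: Q, R, S.
Their circumcentre is (6/11, -19/22) with r² = 14365/484.
The farthest remaining point T is at distance² 13573/484 ≤ 14365/484.
Diameter = 2r = 2√(14365/484) ≈ 10.896.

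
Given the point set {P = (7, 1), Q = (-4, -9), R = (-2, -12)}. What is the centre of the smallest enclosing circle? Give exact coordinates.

Side lengths²: PQ² = 221, PR² = 250, QR² = 13.
Since PR² = 250 ≥ 221 + 13 = 234, the angle opposite PR is not acute, so the smallest enclosing circle has PR as diameter.
Centre = midpoint of PR = (2.5, -5.5), r² = 250/4 = 62.5.
Centre = (2.5, -5.5).

(2.5, -5.5)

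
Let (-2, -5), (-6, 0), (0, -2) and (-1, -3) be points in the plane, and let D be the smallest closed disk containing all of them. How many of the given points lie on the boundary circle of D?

By Welzl's lemma the MEC is supported by two points (diametrically opposite) or three points (on a circumcircle).
The minimum enclosing circle is determined by three boundary points: (-2, -5), (-6, 0), (0, -2).
Their circumcentre is (-73/22, -43/22) with r² = 2665/242.
The farthest remaining point (-1, -3) is at distance² 1565/242 ≤ 2665/242.
The points at distance exactly r from the centre are (-2, -5), (-6, 0), (0, -2) — 3 points.

3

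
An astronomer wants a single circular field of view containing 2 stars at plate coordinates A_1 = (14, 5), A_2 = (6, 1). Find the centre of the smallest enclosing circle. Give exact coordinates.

The smallest circle enclosing two points has them as diameter endpoints.
Centre = midpoint = (10, 3); r² = |A_1A_2|²/4 = 80/4 = 20.
Centre = (10, 3).

(10, 3)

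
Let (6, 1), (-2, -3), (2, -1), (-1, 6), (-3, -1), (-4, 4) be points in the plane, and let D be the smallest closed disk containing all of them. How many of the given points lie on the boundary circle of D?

3

A smallest enclosing disk is always determined by at most three of the input points on its boundary.
The minimum enclosing circle is determined by three boundary points: (6, 1), (-2, -3), (-4, 4).
Their circumcentre is (0.71875, 1.5625) with r² = 28.2080078125.
The farthest remaining point (-1, 6) is at distance² 22.6455078125 ≤ 28.2080078125.
The points at distance exactly r from the centre are (6, 1), (-2, -3), (-4, 4) — 3 points.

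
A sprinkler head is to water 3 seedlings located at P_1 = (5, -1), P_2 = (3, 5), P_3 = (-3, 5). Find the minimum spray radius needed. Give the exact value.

5

Side lengths²: P_1P_2² = 40, P_1P_3² = 100, P_2P_3² = 36.
Since P_1P_3² = 100 ≥ 40 + 36 = 76, the angle opposite P_1P_3 is not acute, so the smallest enclosing circle has P_1P_3 as diameter.
Centre = midpoint of P_1P_3 = (1, 2), r² = 100/4 = 25.
r = √25 = 5.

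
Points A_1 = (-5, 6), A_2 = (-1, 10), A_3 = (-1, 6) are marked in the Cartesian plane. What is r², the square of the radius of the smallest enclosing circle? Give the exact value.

Side lengths²: A_1A_2² = 32, A_1A_3² = 16, A_2A_3² = 16.
Since A_1A_2² = 32 ≥ 16 + 16 = 32, the angle opposite A_1A_2 is not acute, so the smallest enclosing circle has A_1A_2 as diameter.
Centre = midpoint of A_1A_2 = (-3, 8), r² = 32/4 = 8.

8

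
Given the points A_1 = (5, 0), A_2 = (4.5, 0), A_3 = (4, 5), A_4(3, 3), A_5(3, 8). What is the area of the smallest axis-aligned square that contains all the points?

64

The bounding box has width 2 and height 8.
An axis-aligned square enclosing the set must have side ≥ max(width, height).
So the minimum side is max(2, 8) = 8.
Area = 8² = 64.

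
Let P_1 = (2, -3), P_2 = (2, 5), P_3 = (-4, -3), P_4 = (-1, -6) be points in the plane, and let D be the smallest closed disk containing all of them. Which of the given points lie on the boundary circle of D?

The farthest pair is P_2–P_4 with squared distance 130. The circle on this segment as diameter has centre (0.5, -0.5) and r² = 130/4 = 32.5.
Check P_1: distance² to centre = 8.5 ≤ 32.5, so it lies inside.
All remaining points lie in this disk, and no smaller disk contains both endpoints, so this is the minimum enclosing circle.
The points at distance exactly r from the centre are P_2, P_4 — 2 points.

P_2, P_4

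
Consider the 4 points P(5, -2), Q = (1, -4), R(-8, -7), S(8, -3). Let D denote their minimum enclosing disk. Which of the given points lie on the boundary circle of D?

The minimum enclosing circle of a finite set is fixed by two of the points (as a diameter) or three (as a circumcircle).
The farthest pair is R–S with squared distance 272. The circle on this segment as diameter has centre (0, -5) and r² = 272/4 = 68.
Check P: distance² to centre = 34 ≤ 68, so it lies inside.
All remaining points lie in this disk, and no smaller disk contains both endpoints, so this is the minimum enclosing circle.
The points at distance exactly r from the centre are R, S — 2 points.

R, S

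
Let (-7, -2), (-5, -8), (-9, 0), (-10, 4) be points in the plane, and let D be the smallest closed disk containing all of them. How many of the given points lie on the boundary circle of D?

2

The minimum enclosing circle of a finite set is fixed by two of the points (as a diameter) or three (as a circumcircle).
The farthest pair is (-5, -8)–(-10, 4) with squared distance 169. The circle on this segment as diameter has centre (-7.5, -2) and r² = 169/4 = 42.25.
Check (-7, -2): distance² to centre = 0.25 ≤ 42.25, so it lies inside.
All remaining points lie in this disk, and no smaller disk contains both endpoints, so this is the minimum enclosing circle.
The points at distance exactly r from the centre are (-5, -8), (-10, 4) — 2 points.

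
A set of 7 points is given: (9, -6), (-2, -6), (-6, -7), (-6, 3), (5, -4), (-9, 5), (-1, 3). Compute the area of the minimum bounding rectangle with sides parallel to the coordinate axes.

x ranges over [-9, 9], width 18.
y ranges over [-7, 5], height 12.
Area = 18 × 12 = 216.

216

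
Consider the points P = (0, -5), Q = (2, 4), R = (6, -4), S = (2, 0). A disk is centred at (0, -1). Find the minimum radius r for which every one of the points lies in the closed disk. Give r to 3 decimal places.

The required radius is the distance from (0, -1) to the farthest point.
Squared distances: 16, 29, 45, 5.
Maximum is 45, attained at R.
r = √45 ≈ 6.708.

6.708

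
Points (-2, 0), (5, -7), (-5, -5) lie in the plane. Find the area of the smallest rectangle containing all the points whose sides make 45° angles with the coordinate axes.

In coordinates u = x + y, v = x − y the rectangle is axis-aligned; the map (x,y)→(u,v) scales areas by 2.
u-values: -2, -2, -10; range = -2 − (-10) = 8.
v-values: -2, 12, 0; range = 12 − (-2) = 14.
Area = (8 × 14) / 2 = 56.

56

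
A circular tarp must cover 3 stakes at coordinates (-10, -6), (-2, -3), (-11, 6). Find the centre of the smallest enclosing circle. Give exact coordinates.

Call the three points A, B, C in the order given.
Side lengths²: AB² = 73, AC² = 145, BC² = 162.
Since BC² = 162 < 145 + 73 = 218, the triangle is acute, so the smallest enclosing circle is the circumcircle.
Circumcentre = (-171/22, 5/22), r² = 10585/242.
Centre = (-171/22, 5/22).

(-171/22, 5/22)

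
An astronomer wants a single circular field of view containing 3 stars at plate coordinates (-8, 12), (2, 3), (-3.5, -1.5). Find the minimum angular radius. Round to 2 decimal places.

7.20

Call the three points A, B, C in the order given.
Side lengths²: AB² = 181, AC² = 202.5, BC² = 50.5.
Since AC² = 202.5 < 181 + 50.5 = 231.5, the triangle is acute, so the smallest enclosing circle is the circumcircle.
Circumcentre = (-33/7, 235/42), r² = 91405/1764.
r = √(91405/1764) ≈ 7.20.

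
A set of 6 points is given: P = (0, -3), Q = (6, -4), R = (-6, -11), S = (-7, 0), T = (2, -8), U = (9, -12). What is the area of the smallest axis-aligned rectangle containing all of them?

x ranges over [-7, 9], width 16.
y ranges over [-12, 0], height 12.
Area = 16 × 12 = 192.

192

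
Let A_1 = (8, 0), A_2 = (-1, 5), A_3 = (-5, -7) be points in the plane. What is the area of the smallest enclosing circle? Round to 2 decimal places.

Side lengths²: A_1A_2² = 106, A_1A_3² = 218, A_2A_3² = 160.
Since A_1A_3² = 218 < 160 + 106 = 266, the triangle is acute, so the smallest enclosing circle is the circumcircle.
Circumcentre = (0.84375, -2.28125), r² = 56.416015625.
Area = π·r² = π·56.416015625 ≈ 177.24.

177.24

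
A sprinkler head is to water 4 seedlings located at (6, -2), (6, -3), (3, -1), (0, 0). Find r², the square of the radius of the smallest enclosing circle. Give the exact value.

The farthest pair is (6, -3)–(0, 0) with squared distance 45. The circle on this segment as diameter has centre (3, -1.5) and r² = 45/4 = 11.25.
Check (6, -2): distance² to centre = 9.25 ≤ 11.25, so it lies inside.
All remaining points lie in this disk, and no smaller disk contains both endpoints, so this is the minimum enclosing circle.

11.25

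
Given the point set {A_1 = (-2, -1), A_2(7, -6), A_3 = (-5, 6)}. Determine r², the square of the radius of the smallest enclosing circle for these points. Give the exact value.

72

Side lengths²: A_1A_2² = 106, A_1A_3² = 58, A_2A_3² = 288.
Since A_2A_3² = 288 ≥ 106 + 58 = 164, the angle opposite A_2A_3 is not acute, so the smallest enclosing circle has A_2A_3 as diameter.
Centre = midpoint of A_2A_3 = (1, 0), r² = 288/4 = 72.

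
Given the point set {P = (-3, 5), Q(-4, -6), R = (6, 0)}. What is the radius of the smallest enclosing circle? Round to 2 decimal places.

6.38

Side lengths²: PQ² = 122, PR² = 106, QR² = 136.
Since QR² = 136 < 122 + 106 = 228, the triangle is acute, so the smallest enclosing circle is the circumcircle.
Circumcentre = (-17/52, -41/52), r² = 54961/1352.
r = √(54961/1352) ≈ 6.38.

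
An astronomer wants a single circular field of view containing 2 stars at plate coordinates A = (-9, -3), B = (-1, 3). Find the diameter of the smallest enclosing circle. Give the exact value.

The smallest circle enclosing two points has them as diameter endpoints.
Centre = midpoint = (-5, 0); r² = |AB|²/4 = 100/4 = 25.
Diameter = 2r = 2√25 = 10.

10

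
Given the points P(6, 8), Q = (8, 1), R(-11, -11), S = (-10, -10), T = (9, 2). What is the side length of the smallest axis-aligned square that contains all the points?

20

The bounding box has width 20 and height 19.
An axis-aligned square enclosing the set must have side ≥ max(width, height).
So the minimum side is max(20, 19) = 20.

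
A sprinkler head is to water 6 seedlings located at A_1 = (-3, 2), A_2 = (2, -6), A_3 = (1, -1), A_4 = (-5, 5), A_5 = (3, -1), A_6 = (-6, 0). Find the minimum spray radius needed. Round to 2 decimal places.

The minimum enclosing circle of a finite set is fixed by two of the points (as a diameter) or three (as a circumcircle).
The farthest pair is A_2–A_4 with squared distance 170. The circle on this segment as diameter has centre (-1.5, -0.5) and r² = 170/4 = 42.5.
Check A_1: distance² to centre = 8.5 ≤ 42.5, so it lies inside.
All remaining points lie in this disk, and no smaller disk contains both endpoints, so this is the minimum enclosing circle.
r = √(42.5) ≈ 6.52.

6.52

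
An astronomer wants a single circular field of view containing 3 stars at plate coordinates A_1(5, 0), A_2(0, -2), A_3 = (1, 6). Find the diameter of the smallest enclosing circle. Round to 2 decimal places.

8.24

Side lengths²: A_1A_2² = 29, A_1A_3² = 52, A_2A_3² = 65.
Since A_2A_3² = 65 < 52 + 29 = 81, the triangle is acute, so the smallest enclosing circle is the circumcircle.
Circumcentre = (51/38, 36/19), r² = 24505/1444.
Diameter = 2r = 2√(24505/1444) ≈ 8.24.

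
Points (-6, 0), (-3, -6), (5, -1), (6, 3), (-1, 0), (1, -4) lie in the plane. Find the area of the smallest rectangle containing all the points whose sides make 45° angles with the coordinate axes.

In coordinates u = x + y, v = x − y the rectangle is axis-aligned; the map (x,y)→(u,v) scales areas by 2.
u-values: -6, -9, 4, 9, -1, -3; range = 9 − (-9) = 18.
v-values: -6, 3, 6, 3, -1, 5; range = 6 − (-6) = 12.
Area = (18 × 12) / 2 = 108.

108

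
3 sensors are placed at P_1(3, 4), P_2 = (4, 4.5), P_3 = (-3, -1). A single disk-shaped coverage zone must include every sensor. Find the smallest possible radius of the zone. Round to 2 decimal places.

4.45

Side lengths²: P_1P_2² = 1.25, P_1P_3² = 61, P_2P_3² = 79.25.
Since P_2P_3² = 79.25 ≥ 61 + 1.25 = 62.25, the angle opposite P_2P_3 is not acute, so the smallest enclosing circle has P_2P_3 as diameter.
Centre = midpoint of P_2P_3 = (0.5, 1.75), r² = 79.25/4 = 19.8125.
r = √(19.8125) ≈ 4.45.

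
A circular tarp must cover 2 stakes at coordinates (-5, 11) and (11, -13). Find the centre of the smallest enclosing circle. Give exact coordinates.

The smallest circle enclosing two points has them as diameter endpoints.
Centre = midpoint = (3, -1); r² = |(-5, 11)−(11, -13)|²/4 = 832/4 = 208.
Centre = (3, -1).

(3, -1)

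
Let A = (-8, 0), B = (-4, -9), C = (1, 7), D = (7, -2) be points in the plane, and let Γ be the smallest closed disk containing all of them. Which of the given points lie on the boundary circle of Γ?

B, C, D

The minimum enclosing circle is determined by three boundary points: B, C, D.
Their circumcentre is (-125/94, -99/94) with r² = 310505/4418.
The farthest remaining point A is at distance² 201465/4418 ≤ 310505/4418.
The points at distance exactly r from the centre are B, C, D — 3 points.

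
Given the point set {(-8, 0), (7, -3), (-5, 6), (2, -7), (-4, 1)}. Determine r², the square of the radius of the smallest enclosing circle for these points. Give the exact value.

14625/242

The minimum enclosing circle is determined by three boundary points: (-8, 0), (7, -3), (-5, 6).
Their circumcentre is (-5/22, -3/22) with r² = 14625/242.
The farthest remaining point (2, -7) is at distance² 12601/242 ≤ 14625/242.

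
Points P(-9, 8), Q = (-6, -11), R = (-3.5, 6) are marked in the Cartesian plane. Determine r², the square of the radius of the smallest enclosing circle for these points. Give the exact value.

92.5

Side lengths²: PQ² = 370, PR² = 34.25, QR² = 295.25.
Since PQ² = 370 ≥ 295.25 + 34.25 = 329.5, the angle opposite PQ is not acute, so the smallest enclosing circle has PQ as diameter.
Centre = midpoint of PQ = (-7.5, -1.5), r² = 370/4 = 92.5.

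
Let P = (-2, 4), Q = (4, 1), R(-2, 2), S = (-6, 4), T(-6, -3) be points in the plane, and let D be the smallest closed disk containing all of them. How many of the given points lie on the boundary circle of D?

The minimum enclosing circle is determined by three boundary points: Q, S, T.
Their circumcentre is (-1.6, 0.5) with r² = 31.61.
The farthest remaining point P is at distance² 12.41 ≤ 31.61.
The points at distance exactly r from the centre are Q, S, T — 3 points.

3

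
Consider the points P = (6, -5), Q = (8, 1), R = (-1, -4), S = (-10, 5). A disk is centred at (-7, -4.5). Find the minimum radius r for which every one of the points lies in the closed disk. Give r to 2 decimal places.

The required radius is the distance from (-7, -4.5) to the farthest point.
Squared distances: 169.25, 255.25, 36.25, 99.25.
Maximum is 255.25, attained at Q.
r = √(255.25) ≈ 15.98.

15.98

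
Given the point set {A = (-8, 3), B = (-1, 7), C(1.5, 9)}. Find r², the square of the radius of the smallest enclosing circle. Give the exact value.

Side lengths²: AB² = 65, AC² = 126.25, BC² = 10.25.
Since AC² = 126.25 ≥ 65 + 10.25 = 75.25, the angle opposite AC is not acute, so the smallest enclosing circle has AC as diameter.
Centre = midpoint of AC = (-3.25, 6), r² = 126.25/4 = 31.5625.

31.5625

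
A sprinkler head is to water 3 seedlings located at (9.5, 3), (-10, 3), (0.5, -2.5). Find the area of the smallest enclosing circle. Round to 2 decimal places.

Call the three points A, B, C in the order given.
Side lengths²: AB² = 380.25, AC² = 111.25, BC² = 140.5.
Since AB² = 380.25 ≥ 140.5 + 111.25 = 251.75, the angle opposite AB is not acute, so the smallest enclosing circle has AB as diameter.
Centre = midpoint of AB = (-0.25, 3), r² = 380.25/4 = 95.0625.
Area = π·r² = π·95.0625 ≈ 298.65.

298.65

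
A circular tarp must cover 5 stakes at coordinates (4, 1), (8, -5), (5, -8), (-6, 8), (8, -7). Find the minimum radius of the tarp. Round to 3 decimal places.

10.259

By Welzl's lemma the MEC is supported by two points (diametrically opposite) or three points (on a circumcircle).
The farthest pair is (-6, 8)–(8, -7) with squared distance 421. The circle on this segment as diameter has centre (1, 0.5) and r² = 421/4 = 105.25.
Check (4, 1): distance² to centre = 9.25 ≤ 105.25, so it lies inside.
All remaining points lie in this disk, and no smaller disk contains both endpoints, so this is the minimum enclosing circle.
r = √(105.25) ≈ 10.259.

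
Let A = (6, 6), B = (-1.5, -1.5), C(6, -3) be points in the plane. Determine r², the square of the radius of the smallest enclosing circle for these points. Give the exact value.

29.25

Side lengths²: AB² = 112.5, AC² = 81, BC² = 58.5.
Since AB² = 112.5 < 81 + 58.5 = 139.5, the triangle is acute, so the smallest enclosing circle is the circumcircle.
Circumcentre = (3, 1.5), r² = 29.25.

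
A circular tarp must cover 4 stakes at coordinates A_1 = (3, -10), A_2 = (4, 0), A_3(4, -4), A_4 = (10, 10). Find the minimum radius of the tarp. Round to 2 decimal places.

The farthest pair is A_1–A_4 with squared distance 449. The circle on this segment as diameter has centre (6.5, 0) and r² = 449/4 = 112.25.
Check A_2: distance² to centre = 6.25 ≤ 112.25, so it lies inside.
All remaining points lie in this disk, and no smaller disk contains both endpoints, so this is the minimum enclosing circle.
r = √(112.25) ≈ 10.59.

10.59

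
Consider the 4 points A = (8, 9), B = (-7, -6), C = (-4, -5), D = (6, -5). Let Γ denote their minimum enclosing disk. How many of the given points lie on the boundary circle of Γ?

2

A smallest enclosing disk is always determined by at most three of the input points on its boundary.
The farthest pair is A–B with squared distance 450. The circle on this segment as diameter has centre (0.5, 1.5) and r² = 450/4 = 112.5.
Check C: distance² to centre = 62.5 ≤ 112.5, so it lies inside.
All remaining points lie in this disk, and no smaller disk contains both endpoints, so this is the minimum enclosing circle.
The points at distance exactly r from the centre are A, B — 2 points.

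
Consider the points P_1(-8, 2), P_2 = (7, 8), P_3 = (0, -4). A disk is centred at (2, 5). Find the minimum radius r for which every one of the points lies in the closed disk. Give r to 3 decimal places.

The required radius is the distance from (2, 5) to the farthest point.
Squared distances: 109, 34, 85.
Maximum is 109, attained at P_1.
r = √109 ≈ 10.440.

10.440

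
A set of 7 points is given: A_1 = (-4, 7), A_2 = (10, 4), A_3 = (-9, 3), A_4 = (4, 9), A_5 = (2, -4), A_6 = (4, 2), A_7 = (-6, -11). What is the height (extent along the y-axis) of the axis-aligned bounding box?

max y = 9, min y = -11, so height = 20.

20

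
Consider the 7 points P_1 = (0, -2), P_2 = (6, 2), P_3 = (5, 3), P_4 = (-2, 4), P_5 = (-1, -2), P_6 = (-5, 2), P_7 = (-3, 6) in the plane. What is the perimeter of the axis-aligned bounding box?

Width = max x − min x = 6 − (-5) = 11.
Height = max y − min y = 6 − (-2) = 8.
Perimeter = 2(11 + 8) = 38.

38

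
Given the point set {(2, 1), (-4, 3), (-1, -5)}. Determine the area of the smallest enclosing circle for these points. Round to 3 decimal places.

58.504

Call the three points A, B, C in the order given.
Side lengths²: AB² = 40, AC² = 45, BC² = 73.
Since BC² = 73 < 45 + 40 = 85, the triangle is acute, so the smallest enclosing circle is the circumcircle.
Circumcentre = (-27/14, -11/14), r² = 1825/98.
Area = π·r² = π·1825/98 ≈ 58.504.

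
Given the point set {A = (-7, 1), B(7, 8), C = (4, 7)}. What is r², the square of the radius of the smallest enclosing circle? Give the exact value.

61.25

Side lengths²: AB² = 245, AC² = 157, BC² = 10.
Since AB² = 245 ≥ 157 + 10 = 167, the angle opposite AB is not acute, so the smallest enclosing circle has AB as diameter.
Centre = midpoint of AB = (0, 4.5), r² = 245/4 = 61.25.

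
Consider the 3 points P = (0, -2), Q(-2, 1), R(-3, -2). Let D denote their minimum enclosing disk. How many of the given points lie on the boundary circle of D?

3

Side lengths²: PQ² = 13, PR² = 9, QR² = 10.
Since PQ² = 13 < 10 + 9 = 19, the triangle is acute, so the smallest enclosing circle is the circumcircle.
Circumcentre = (-1.5, -5/6), r² = 65/18.
The points at distance exactly r from the centre are P, Q, R — 3 points.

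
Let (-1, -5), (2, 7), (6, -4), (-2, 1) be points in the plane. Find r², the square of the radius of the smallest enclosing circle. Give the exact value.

A smallest enclosing disk is always determined by at most three of the input points on its boundary.
The minimum enclosing circle is determined by three boundary points: (-1, -5), (2, 7), (6, -4).
Their circumcentre is (95/54, 37/54) with r² = 58225/1458.
The farthest remaining point (-2, 1) is at distance² 20749/1458 ≤ 58225/1458.

58225/1458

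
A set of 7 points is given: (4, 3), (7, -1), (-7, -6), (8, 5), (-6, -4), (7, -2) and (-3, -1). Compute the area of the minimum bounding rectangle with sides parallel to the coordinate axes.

x ranges over [-7, 8], width 15.
y ranges over [-6, 5], height 11.
Area = 15 × 11 = 165.

165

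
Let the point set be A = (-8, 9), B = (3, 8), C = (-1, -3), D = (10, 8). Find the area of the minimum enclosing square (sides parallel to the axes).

324

The bounding box has width 18 and height 12.
An axis-aligned square enclosing the set must have side ≥ max(width, height).
So the minimum side is max(18, 12) = 18.
Area = 18² = 324.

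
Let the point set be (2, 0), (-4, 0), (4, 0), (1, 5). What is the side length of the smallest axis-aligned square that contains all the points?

The bounding box has width 8 and height 5.
An axis-aligned square enclosing the set must have side ≥ max(width, height).
So the minimum side is max(8, 5) = 8.

8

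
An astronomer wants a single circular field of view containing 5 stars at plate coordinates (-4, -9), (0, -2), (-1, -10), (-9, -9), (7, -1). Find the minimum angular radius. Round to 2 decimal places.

8.94

The farthest pair is (-9, -9)–(7, -1) with squared distance 320. The circle on this segment as diameter has centre (-1, -5) and r² = 320/4 = 80.
Check (-4, -9): distance² to centre = 25 ≤ 80, so it lies inside.
All remaining points lie in this disk, and no smaller disk contains both endpoints, so this is the minimum enclosing circle.
r = √80 ≈ 8.94.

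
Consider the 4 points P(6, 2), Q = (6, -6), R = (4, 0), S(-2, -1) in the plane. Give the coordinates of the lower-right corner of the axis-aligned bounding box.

(6, -6)

x-range [-2, 6], y-range [-6, 2].
The lower-right corner is (6, -6).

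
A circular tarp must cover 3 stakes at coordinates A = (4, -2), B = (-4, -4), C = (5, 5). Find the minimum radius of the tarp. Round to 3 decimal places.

Side lengths²: AB² = 68, AC² = 50, BC² = 162.
Since BC² = 162 ≥ 68 + 50 = 118, the angle opposite BC is not acute, so the smallest enclosing circle has BC as diameter.
Centre = midpoint of BC = (0.5, 0.5), r² = 162/4 = 40.5.
r = √(40.5) ≈ 6.364.

6.364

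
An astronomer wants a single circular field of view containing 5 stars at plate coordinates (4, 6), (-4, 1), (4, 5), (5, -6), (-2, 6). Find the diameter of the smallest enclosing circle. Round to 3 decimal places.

A smallest enclosing disk is always determined by at most three of the input points on its boundary.
The farthest pair is (5, -6)–(-2, 6) with squared distance 193. The circle on this segment as diameter has centre (1.5, 0) and r² = 193/4 = 48.25.
Check (4, 6): distance² to centre = 42.25 ≤ 48.25, so it lies inside.
All remaining points lie in this disk, and no smaller disk contains both endpoints, so this is the minimum enclosing circle.
Diameter = 2r = 2√(48.25) ≈ 13.892.

13.892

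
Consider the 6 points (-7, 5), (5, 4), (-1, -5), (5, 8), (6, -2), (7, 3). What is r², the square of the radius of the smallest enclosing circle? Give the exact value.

59245/1058

The minimum enclosing circle of a finite set is fixed by two of the points (as a diameter) or three (as a circumcircle).
The minimum enclosing circle is determined by three boundary points: (-7, 5), (-1, -5), (5, 8).
Their circumcentre is (1/46, 111/46) with r² = 59245/1058.
The farthest remaining point (6, -2) is at distance² 58417/1058 ≤ 59245/1058.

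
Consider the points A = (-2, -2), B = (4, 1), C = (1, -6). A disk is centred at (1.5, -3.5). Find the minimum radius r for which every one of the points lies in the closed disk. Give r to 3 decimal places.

5.148

The required radius is the distance from (1.5, -3.5) to the farthest point.
Squared distances: 14.5, 26.5, 6.5.
Maximum is 26.5, attained at B.
r = √(26.5) ≈ 5.148.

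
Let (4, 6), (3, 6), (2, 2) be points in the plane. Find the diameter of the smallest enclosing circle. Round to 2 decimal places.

Call the three points A, B, C in the order given.
Side lengths²: AB² = 1, AC² = 20, BC² = 17.
Since AC² = 20 ≥ 17 + 1 = 18, the angle opposite AC is not acute, so the smallest enclosing circle has AC as diameter.
Centre = midpoint of AC = (3, 4), r² = 20/4 = 5.
Diameter = 2r = 2√5 ≈ 4.47.

4.47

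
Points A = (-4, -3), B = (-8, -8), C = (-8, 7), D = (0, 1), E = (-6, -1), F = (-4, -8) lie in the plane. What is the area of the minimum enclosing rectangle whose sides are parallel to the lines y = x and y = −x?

161.5

In coordinates u = x + y, v = x − y the rectangle is axis-aligned; the map (x,y)→(u,v) scales areas by 2.
u-values: -7, -16, -1, 1, -7, -12; range = 1 − (-16) = 17.
v-values: -1, 0, -15, -1, -5, 4; range = 4 − (-15) = 19.
Area = (17 × 19) / 2 = 161.5.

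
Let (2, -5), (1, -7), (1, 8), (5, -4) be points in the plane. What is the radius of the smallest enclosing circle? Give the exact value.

7.5

By Welzl's lemma the MEC is supported by two points (diametrically opposite) or three points (on a circumcircle).
The farthest pair is (1, -7)–(1, 8) with squared distance 225. The circle on this segment as diameter has centre (1, 0.5) and r² = 225/4 = 56.25.
Check (2, -5): distance² to centre = 31.25 ≤ 56.25, so it lies inside.
All remaining points lie in this disk, and no smaller disk contains both endpoints, so this is the minimum enclosing circle.
r = √(56.25) = 7.5.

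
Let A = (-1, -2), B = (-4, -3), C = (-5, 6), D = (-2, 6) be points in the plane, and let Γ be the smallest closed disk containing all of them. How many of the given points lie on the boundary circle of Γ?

3

The minimum enclosing circle is determined by three boundary points: B, C, D.
Their circumcentre is (-3.5, 29/18) with r² = 3485/162.
The farthest remaining point A is at distance² 3125/162 ≤ 3485/162.
The points at distance exactly r from the centre are B, C, D — 3 points.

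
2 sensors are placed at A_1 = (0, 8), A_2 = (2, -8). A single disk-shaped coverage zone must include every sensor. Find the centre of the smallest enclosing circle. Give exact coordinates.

The smallest circle enclosing two points has them as diameter endpoints.
Centre = midpoint = (1, 0); r² = |A_1A_2|²/4 = 260/4 = 65.
Centre = (1, 0).

(1, 0)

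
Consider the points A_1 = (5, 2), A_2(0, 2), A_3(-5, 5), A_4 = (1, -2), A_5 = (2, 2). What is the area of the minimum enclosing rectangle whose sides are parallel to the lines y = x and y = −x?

In coordinates u = x + y, v = x − y the rectangle is axis-aligned; the map (x,y)→(u,v) scales areas by 2.
u-values: 7, 2, 0, -1, 4; range = 7 − (-1) = 8.
v-values: 3, -2, -10, 3, 0; range = 3 − (-10) = 13.
Area = (8 × 13) / 2 = 52.

52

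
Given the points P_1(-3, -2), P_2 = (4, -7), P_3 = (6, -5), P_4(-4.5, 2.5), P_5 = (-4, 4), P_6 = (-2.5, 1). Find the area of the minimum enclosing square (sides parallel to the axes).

The bounding box has width 10.5 and height 11.
An axis-aligned square enclosing the set must have side ≥ max(width, height).
So the minimum side is max(10.5, 11) = 11.
Area = 11² = 121.

121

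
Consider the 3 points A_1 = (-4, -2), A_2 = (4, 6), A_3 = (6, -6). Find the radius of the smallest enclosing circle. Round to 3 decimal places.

Side lengths²: A_1A_2² = 128, A_1A_3² = 116, A_2A_3² = 148.
Since A_2A_3² = 148 < 128 + 116 = 244, the triangle is acute, so the smallest enclosing circle is the circumcircle.
Circumcentre = (17/7, -3/7), r² = 2146/49.
r = √(2146/49) ≈ 6.618.

6.618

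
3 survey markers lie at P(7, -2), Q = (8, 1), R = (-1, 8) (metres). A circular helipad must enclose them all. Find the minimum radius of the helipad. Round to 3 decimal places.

6.403

Side lengths²: PQ² = 10, PR² = 164, QR² = 130.
Since PR² = 164 ≥ 130 + 10 = 140, the angle opposite PR is not acute, so the smallest enclosing circle has PR as diameter.
Centre = midpoint of PR = (3, 3), r² = 164/4 = 41.
r = √41 ≈ 6.403.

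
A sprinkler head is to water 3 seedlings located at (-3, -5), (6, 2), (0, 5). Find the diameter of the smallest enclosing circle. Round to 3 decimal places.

11.573

Call the three points A, B, C in the order given.
Side lengths²: AB² = 130, AC² = 109, BC² = 45.
Since AB² = 130 < 109 + 45 = 154, the triangle is acute, so the smallest enclosing circle is the circumcircle.
Circumcentre = (41/46, -33/46), r² = 35425/1058.
Diameter = 2r = 2√(35425/1058) ≈ 11.573.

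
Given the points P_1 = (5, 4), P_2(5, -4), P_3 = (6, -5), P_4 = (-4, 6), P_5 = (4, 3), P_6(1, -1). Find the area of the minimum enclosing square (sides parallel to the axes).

121

The bounding box has width 10 and height 11.
An axis-aligned square enclosing the set must have side ≥ max(width, height).
So the minimum side is max(10, 11) = 11.
Area = 11² = 121.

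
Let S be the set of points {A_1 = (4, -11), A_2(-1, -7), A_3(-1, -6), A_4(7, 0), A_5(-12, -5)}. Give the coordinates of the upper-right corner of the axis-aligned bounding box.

(7, 0)

x-range [-12, 7], y-range [-11, 0].
The upper-right corner is (7, 0).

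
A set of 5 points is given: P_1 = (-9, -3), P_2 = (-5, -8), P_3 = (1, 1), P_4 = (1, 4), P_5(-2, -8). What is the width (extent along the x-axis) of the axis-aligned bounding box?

max x = 1, min x = -9, so width = 10.

10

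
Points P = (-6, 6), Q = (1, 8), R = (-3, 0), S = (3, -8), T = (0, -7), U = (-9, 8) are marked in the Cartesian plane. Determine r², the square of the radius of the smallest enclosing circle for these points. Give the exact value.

100

By Welzl's lemma the MEC is supported by two points (diametrically opposite) or three points (on a circumcircle).
The farthest pair is S–U with squared distance 400. The circle on this segment as diameter has centre (-3, 0) and r² = 400/4 = 100.
Check P: distance² to centre = 45 ≤ 100, so it lies inside.
All remaining points lie in this disk, and no smaller disk contains both endpoints, so this is the minimum enclosing circle.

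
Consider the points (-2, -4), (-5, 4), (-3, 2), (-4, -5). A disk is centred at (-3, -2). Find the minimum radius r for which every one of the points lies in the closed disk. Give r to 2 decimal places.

The required radius is the distance from (-3, -2) to the farthest point.
Squared distances: 5, 40, 16, 10.
Maximum is 40, attained at (-5, 4).
r = √40 ≈ 6.32.

6.32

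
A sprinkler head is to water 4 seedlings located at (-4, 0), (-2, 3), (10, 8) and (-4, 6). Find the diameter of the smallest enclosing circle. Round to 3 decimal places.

16.125

The minimum enclosing circle of a finite set is fixed by two of the points (as a diameter) or three (as a circumcircle).
The farthest pair is (-4, 0)–(10, 8) with squared distance 260. The circle on this segment as diameter has centre (3, 4) and r² = 260/4 = 65.
Check (-2, 3): distance² to centre = 26 ≤ 65, so it lies inside.
All remaining points lie in this disk, and no smaller disk contains both endpoints, so this is the minimum enclosing circle.
Diameter = 2r = 2√65 ≈ 16.125.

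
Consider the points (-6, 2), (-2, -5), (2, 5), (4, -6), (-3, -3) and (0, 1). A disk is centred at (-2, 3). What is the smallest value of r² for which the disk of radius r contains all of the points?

The required radius is the distance from (-2, 3) to the farthest point.
Squared distances: 17, 64, 20, 117, 37, 8.
Maximum is 117, attained at (4, -6).

117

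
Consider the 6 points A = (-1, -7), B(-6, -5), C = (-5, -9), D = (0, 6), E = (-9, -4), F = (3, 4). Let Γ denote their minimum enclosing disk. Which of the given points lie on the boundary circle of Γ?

A smallest enclosing disk is always determined by at most three of the input points on its boundary.
The farthest pair is C–D with squared distance 250. The circle on this segment as diameter has centre (-2.5, -1.5) and r² = 250/4 = 62.5.
Check A: distance² to centre = 32.5 ≤ 62.5, so it lies inside.
All remaining points lie in this disk, and no smaller disk contains both endpoints, so this is the minimum enclosing circle.
The points at distance exactly r from the centre are C, D — 2 points.

C, D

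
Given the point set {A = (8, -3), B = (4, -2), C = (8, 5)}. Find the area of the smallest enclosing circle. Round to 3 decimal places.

54.242

Side lengths²: AB² = 17, AC² = 64, BC² = 65.
Since BC² = 65 < 64 + 17 = 81, the triangle is acute, so the smallest enclosing circle is the circumcircle.
Circumcentre = (6.875, 1), r² = 17.265625.
Area = π·r² = π·17.265625 ≈ 54.242.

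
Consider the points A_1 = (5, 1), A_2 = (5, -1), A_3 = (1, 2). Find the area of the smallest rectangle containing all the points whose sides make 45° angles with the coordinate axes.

In coordinates u = x + y, v = x − y the rectangle is axis-aligned; the map (x,y)→(u,v) scales areas by 2.
u-values: 6, 4, 3; range = 6 − 3 = 3.
v-values: 4, 6, -1; range = 6 − (-1) = 7.
Area = (3 × 7) / 2 = 10.5.

10.5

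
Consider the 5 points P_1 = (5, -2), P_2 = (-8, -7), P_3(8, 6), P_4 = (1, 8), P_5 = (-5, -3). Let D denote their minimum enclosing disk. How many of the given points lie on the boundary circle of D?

The farthest pair is P_2–P_3 with squared distance 425. The circle on this segment as diameter has centre (0, -0.5) and r² = 425/4 = 106.25.
Check P_1: distance² to centre = 27.25 ≤ 106.25, so it lies inside.
All remaining points lie in this disk, and no smaller disk contains both endpoints, so this is the minimum enclosing circle.
The points at distance exactly r from the centre are P_2, P_3 — 2 points.

2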